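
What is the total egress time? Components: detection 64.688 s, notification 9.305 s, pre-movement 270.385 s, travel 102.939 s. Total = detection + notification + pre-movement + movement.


Total = 64.688 + 9.305 + 270.385 + 102.939 = 447.317 s

447.317 s


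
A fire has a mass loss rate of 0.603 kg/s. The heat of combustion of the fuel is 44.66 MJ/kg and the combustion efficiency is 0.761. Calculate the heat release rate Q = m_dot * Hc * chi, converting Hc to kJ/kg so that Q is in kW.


Hc = 44.66 MJ/kg = 44.66 * 1000 kJ/kg = 44660 kJ/kg
Q = 0.603 kg/s * 44660 kJ/kg * 0.761 = 20494 kW

20494 kW


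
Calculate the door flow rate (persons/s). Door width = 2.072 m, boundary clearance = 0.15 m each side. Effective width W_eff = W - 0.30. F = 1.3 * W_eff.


W_eff = 2.072 - 0.30 = 1.772 m
F = 1.3 * 1.772 = 2.3036 persons/s

2.3036 persons/s


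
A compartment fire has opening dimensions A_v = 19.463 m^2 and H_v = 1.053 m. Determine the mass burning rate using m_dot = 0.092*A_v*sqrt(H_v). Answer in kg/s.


sqrt(H_v) = 1.0262
m_dot = 0.092 * 19.463 * 1.0262 = 1.8374 kg/s

1.8374 kg/s


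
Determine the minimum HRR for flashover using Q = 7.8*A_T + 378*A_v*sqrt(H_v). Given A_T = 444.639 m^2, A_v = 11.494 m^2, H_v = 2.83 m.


7.8*A_T = 3468.2
sqrt(H_v) = 1.6823
378*A_v*sqrt(H_v) = 7309.0
Q = 3468.2 + 7309.0 = 10777 kW

10777 kW


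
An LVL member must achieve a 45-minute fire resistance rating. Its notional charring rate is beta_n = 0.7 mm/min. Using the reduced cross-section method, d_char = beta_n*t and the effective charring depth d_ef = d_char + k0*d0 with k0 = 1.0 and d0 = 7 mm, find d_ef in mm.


d_char = 0.7 * 45 = 31.5 mm
d_ef = 31.5 + 1.0*7 = 38.5 mm

38.5 mm


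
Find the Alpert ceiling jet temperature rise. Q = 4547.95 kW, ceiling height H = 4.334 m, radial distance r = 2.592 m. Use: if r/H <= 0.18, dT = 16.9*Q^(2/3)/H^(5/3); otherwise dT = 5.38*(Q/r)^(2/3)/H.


r/H = 2.592 / 4.334 = 0.59806
r/H > 0.18, so dT = 5.38*(Q/r)^(2/3)/H
Q/r = 1754.6
(Q/r)^(2/3) = 145.47
dT = 5.38 * 145.47 / 4.334 = 180.58 K

180.58 K


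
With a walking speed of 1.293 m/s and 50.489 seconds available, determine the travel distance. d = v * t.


d = 1.293 * 50.489 = 65.282 m

65.282 m


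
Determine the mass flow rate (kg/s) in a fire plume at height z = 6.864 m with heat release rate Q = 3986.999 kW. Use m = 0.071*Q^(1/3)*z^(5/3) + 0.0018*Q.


Q^(1/3) = 15.857
z^(5/3) = 24.791
First term = 0.071 * 15.857 * 24.791 = 27.911
Second term = 0.0018 * 3986.999 = 7.1766
m = 35.087 kg/s

35.087 kg/s


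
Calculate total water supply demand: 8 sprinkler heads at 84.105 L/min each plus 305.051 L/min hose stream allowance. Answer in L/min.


Sprinkler demand = 8 * 84.105 = 672.84 L/min
Total = 672.84 + 305.051 = 977.891 L/min

977.891 L/min


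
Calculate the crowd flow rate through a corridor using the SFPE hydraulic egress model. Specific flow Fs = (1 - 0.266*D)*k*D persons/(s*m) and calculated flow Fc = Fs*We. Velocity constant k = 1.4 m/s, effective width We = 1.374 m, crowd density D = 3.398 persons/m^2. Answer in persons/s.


1 - 0.266*D = 1 - 0.266*3.398 = 0.096132
Fs = 0.096132 * 1.4 * 3.398 = 0.45732 persons/(s*m)
Fc = 0.45732 * 1.374 = 0.62836 persons/s

0.62836 persons/s


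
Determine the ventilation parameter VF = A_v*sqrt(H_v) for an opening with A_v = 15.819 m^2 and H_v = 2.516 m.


sqrt(H_v) = 1.5862
VF = 15.819 * 1.5862 = 25.092 m^(5/2)

25.092 m^(5/2)


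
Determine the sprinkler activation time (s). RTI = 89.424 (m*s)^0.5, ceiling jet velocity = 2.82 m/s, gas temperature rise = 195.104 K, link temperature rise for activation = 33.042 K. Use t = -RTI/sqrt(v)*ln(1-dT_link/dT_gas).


dT_link/dT_gas = 0.16936
ln(1 - 0.16936) = -0.18555
t = -89.424 / sqrt(2.82) * -0.18555 = 9.8810 s

9.8810 s


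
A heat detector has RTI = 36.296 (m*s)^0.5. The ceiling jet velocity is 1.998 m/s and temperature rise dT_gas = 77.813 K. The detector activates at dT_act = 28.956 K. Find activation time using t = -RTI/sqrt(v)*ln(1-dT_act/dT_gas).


dT_act/dT_gas = 0.37212
ln(1 - 0.37212) = -0.46541
t = -36.296 / sqrt(1.998) * -0.46541 = 11.951 s

11.951 s


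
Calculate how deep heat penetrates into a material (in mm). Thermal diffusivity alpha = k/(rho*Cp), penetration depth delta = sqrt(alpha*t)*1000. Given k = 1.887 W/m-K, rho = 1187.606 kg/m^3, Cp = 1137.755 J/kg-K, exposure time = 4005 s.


alpha = 1.887 / (1187.606 * 1137.755) = 1.3965e-06 m^2/s
alpha * t = 0.0055931
delta = sqrt(0.0055931) * 1000 = 74.787 mm

74.787 mm


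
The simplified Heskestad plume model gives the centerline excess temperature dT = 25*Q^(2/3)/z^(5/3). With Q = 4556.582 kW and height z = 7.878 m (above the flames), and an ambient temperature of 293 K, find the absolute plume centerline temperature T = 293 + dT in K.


Q^(2/3) = 274.85
z^(5/3) = 31.191
dT = 25 * 274.85 / 31.191 = 220.30 K
T = 293 + 220.30 = 513.30 K

513.30 K


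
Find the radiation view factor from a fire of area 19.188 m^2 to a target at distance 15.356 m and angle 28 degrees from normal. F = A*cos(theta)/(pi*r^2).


cos(28 deg) = 0.88295
pi*r^2 = 740.81
F = 19.188 * 0.88295 / 740.81 = 0.022870

0.022870


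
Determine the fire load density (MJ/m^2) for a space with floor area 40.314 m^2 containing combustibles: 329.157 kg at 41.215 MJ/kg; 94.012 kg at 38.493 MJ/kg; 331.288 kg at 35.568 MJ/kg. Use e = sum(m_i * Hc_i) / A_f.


Total energy = 329.157*41.215 + 94.012*38.493 + 331.288*35.568
= 13566.21 + 3618.804 + 11783.25
= 28968.26 MJ
e = 28968.26 / 40.314 = 718.57 MJ/m^2

718.57 MJ/m^2


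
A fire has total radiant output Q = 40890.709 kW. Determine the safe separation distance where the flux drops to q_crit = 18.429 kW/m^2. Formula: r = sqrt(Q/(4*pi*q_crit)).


4*pi*q_crit = 231.59
Q/(4*pi*q_crit) = 176.57
r = sqrt(176.57) = 13.288 m

13.288 m


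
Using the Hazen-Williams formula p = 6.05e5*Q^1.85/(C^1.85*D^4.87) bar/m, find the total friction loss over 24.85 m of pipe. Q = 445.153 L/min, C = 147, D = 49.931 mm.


Q^1.85 = 79386
C^1.85 = 10222
D^4.87 = 1.8667e+08
p/m = 0.025171 bar/m
p_total = 0.025171 * 24.85 = 0.62549 bar

0.62549 bar


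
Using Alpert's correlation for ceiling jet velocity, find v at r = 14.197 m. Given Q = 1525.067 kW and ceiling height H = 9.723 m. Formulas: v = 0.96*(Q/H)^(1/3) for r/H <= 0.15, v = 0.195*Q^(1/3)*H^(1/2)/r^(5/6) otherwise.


r/H = 14.197 / 9.723 = 1.4601
r/H > 0.15, so v = 0.195*Q^(1/3)*H^(1/2)/r^(5/6)
Q^(1/3) = 11.511
H^(1/2) = 3.1182
r^(5/6) = 9.1235
v = 0.195 * 11.511 * 3.1182 / 9.1235 = 0.76713 m/s

0.76713 m/s


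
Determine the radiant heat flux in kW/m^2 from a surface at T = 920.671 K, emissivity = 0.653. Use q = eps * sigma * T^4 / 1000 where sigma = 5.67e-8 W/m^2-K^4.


T^4 = 7.1849e+11
q = 0.653 * 5.67e-8 * 7.1849e+11 / 1000 = 26.602 kW/m^2

26.602 kW/m^2


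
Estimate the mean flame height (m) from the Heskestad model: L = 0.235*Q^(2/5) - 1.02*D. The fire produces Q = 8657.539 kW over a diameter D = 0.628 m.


Q^(2/5) = 37.580
0.235 * Q^(2/5) = 8.8313
1.02 * D = 0.64056
L = 8.1908 m

8.1908 m


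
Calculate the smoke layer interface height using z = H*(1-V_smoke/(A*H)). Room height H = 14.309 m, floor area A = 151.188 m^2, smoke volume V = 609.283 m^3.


V/(A*H) = 0.28164
1 - 0.28164 = 0.71836
z = 14.309 * 0.71836 = 10.279 m

10.279 m


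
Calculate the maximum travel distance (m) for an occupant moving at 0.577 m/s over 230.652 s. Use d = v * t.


d = 0.577 * 230.652 = 133.09 m

133.09 m


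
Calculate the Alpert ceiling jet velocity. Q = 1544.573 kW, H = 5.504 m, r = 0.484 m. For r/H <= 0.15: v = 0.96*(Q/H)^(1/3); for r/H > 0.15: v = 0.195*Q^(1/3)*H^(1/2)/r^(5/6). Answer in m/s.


r/H = 0.484 / 5.504 = 0.087936
r/H <= 0.15, so v = 0.96*(Q/H)^(1/3)
Q/H = 280.63
(Q/H)^(1/3) = 6.5470
v = 0.96 * 6.5470 = 6.2851 m/s

6.2851 m/s


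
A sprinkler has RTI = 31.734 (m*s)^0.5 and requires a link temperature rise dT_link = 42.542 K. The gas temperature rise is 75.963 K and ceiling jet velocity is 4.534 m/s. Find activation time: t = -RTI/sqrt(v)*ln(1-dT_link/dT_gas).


dT_link/dT_gas = 0.56004
ln(1 - 0.56004) = -0.82106
t = -31.734 / sqrt(4.534) * -0.82106 = 12.237 s

12.237 s


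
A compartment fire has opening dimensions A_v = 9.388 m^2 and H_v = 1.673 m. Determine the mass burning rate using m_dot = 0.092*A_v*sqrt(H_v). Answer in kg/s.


sqrt(H_v) = 1.2934
m_dot = 0.092 * 9.388 * 1.2934 = 1.1171 kg/s

1.1171 kg/s


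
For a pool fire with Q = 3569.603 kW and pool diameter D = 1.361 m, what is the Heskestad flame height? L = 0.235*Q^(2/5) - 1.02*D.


Q^(2/5) = 26.366
0.235 * Q^(2/5) = 6.1961
1.02 * D = 1.3882
L = 4.8078 m

4.8078 m


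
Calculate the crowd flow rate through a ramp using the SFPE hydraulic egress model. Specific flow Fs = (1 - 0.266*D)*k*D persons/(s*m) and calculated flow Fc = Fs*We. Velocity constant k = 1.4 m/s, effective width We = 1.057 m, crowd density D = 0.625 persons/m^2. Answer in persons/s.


1 - 0.266*D = 1 - 0.266*0.625 = 0.83375
Fs = 0.83375 * 1.4 * 0.625 = 0.72953 persons/(s*m)
Fc = 0.72953 * 1.057 = 0.77111 persons/s

0.77111 persons/s


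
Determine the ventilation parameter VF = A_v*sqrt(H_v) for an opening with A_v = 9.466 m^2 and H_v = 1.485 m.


sqrt(H_v) = 1.2186
VF = 9.466 * 1.2186 = 11.535 m^(5/2)

11.535 m^(5/2)


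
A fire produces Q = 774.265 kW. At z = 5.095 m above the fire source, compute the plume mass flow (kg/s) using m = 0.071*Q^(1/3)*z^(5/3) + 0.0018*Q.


Q^(1/3) = 9.1825
z^(5/3) = 15.086
First term = 0.071 * 9.1825 * 15.086 = 9.8355
Second term = 0.0018 * 774.265 = 1.3937
m = 11.229 kg/s

11.229 kg/s


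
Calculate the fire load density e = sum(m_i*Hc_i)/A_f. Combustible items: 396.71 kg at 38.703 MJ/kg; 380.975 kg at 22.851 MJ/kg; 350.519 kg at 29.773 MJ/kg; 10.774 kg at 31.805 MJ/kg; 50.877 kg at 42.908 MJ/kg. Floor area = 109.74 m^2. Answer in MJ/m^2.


Total energy = 396.71*38.703 + 380.975*22.851 + 350.519*29.773 + 10.774*31.805 + 50.877*42.908
= 15353.87 + 8705.660 + 10436.00 + 342.6671 + 2183.030
= 37021.23 MJ
e = 37021.23 / 109.74 = 337.35 MJ/m^2

337.35 MJ/m^2


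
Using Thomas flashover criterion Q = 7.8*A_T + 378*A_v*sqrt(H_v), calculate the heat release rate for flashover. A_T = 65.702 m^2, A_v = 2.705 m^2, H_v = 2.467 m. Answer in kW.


7.8*A_T = 512.48
sqrt(H_v) = 1.5707
378*A_v*sqrt(H_v) = 1606.0
Q = 512.48 + 1606.0 = 2118.5 kW

2118.5 kW


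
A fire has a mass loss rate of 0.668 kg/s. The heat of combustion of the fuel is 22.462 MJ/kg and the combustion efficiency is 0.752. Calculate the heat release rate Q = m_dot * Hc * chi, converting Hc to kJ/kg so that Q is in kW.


Hc = 22.462 MJ/kg = 22.462 * 1000 kJ/kg = 22462 kJ/kg
Q = 0.668 kg/s * 22462 kJ/kg * 0.752 = 11283 kW

11283 kW


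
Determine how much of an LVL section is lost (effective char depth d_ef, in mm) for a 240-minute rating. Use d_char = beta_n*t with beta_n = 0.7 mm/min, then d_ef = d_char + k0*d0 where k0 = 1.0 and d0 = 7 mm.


d_char = 0.7 * 240 = 168 mm
d_ef = 168 + 1.0*7 = 175 mm

175 mm


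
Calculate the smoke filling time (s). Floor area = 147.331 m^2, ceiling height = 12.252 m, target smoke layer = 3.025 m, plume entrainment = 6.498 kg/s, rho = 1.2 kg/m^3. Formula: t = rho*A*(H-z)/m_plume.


H - z = 9.227 m
t = 1.2 * 147.331 * 9.227 / 6.498 = 251.05 s

251.05 s


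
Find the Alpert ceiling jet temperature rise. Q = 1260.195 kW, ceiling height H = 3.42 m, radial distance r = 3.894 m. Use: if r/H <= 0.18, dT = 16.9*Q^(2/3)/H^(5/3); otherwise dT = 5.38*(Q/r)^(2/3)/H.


r/H = 3.894 / 3.42 = 1.1386
r/H > 0.18, so dT = 5.38*(Q/r)^(2/3)/H
Q/r = 323.62
(Q/r)^(2/3) = 47.137
dT = 5.38 * 47.137 / 3.42 = 74.151 K

74.151 K


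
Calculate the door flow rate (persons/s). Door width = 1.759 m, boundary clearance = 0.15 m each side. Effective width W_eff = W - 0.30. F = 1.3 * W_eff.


W_eff = 1.759 - 0.30 = 1.459 m
F = 1.3 * 1.459 = 1.8967 persons/s

1.8967 persons/s


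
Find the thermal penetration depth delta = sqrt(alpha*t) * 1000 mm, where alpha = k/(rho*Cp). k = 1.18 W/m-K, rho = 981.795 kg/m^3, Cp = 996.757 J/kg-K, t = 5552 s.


alpha = 1.18 / (981.795 * 996.757) = 1.2058e-06 m^2/s
alpha * t = 0.0066945
delta = sqrt(0.0066945) * 1000 = 81.820 mm

81.820 mm


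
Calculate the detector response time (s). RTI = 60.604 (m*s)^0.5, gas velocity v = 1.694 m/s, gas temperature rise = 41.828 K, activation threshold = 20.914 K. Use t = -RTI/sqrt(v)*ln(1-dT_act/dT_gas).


dT_act/dT_gas = 0.5
ln(1 - 0.5) = -0.69315
t = -60.604 / sqrt(1.694) * -0.69315 = 32.275 s

32.275 s


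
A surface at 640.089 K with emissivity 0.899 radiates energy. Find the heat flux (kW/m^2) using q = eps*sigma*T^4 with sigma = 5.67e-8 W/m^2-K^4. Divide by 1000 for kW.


T^4 = 1.6787e+11
q = 0.899 * 5.67e-8 * 1.6787e+11 / 1000 = 8.5567 kW/m^2

8.5567 kW/m^2


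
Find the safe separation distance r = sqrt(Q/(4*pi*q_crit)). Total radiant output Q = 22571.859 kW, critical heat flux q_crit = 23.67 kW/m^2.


4*pi*q_crit = 297.45
Q/(4*pi*q_crit) = 75.886
r = sqrt(75.886) = 8.7112 m

8.7112 m


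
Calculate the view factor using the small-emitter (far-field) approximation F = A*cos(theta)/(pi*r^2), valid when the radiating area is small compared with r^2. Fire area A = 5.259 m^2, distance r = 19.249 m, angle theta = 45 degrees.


cos(45 deg) = 0.70711
pi*r^2 = 1164.0
F = 5.259 * 0.70711 / 1164.0 = 0.0031946

0.0031946


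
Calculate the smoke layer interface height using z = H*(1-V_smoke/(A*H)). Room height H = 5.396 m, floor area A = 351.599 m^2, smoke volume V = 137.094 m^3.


V/(A*H) = 0.072260
1 - 0.072260 = 0.92774
z = 5.396 * 0.92774 = 5.0061 m

5.0061 m


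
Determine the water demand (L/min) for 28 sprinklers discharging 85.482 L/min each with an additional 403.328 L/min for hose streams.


Sprinkler demand = 28 * 85.482 = 2393.496 L/min
Total = 2393.496 + 403.328 = 2796.824 L/min

2796.824 L/min


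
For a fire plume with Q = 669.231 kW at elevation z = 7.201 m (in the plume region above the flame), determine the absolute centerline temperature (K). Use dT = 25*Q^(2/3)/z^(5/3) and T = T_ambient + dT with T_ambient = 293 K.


Q^(2/3) = 76.510
z^(5/3) = 26.853
dT = 25 * 76.510 / 26.853 = 71.231 K
T = 293 + 71.231 = 364.23 K

364.23 K


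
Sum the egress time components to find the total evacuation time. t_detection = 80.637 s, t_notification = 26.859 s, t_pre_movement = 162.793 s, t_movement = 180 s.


Total = 80.637 + 26.859 + 162.793 + 180 = 450.289 s

450.289 s


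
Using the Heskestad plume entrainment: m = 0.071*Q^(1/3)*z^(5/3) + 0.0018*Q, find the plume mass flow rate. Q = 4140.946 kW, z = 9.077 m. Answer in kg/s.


Q^(1/3) = 16.058
z^(5/3) = 39.498
First term = 0.071 * 16.058 * 39.498 = 45.033
Second term = 0.0018 * 4140.946 = 7.4537
m = 52.486 kg/s

52.486 kg/s


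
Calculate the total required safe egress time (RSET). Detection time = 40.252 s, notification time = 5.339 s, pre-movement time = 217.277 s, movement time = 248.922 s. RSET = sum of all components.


Total = 40.252 + 5.339 + 217.277 + 248.922 = 511.79 s

511.79 s


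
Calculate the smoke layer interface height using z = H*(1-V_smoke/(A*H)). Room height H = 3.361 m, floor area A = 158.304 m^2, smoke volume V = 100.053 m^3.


V/(A*H) = 0.18805
1 - 0.18805 = 0.81195
z = 3.361 * 0.81195 = 2.7290 m

2.7290 m


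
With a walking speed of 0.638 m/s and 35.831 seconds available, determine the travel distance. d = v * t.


d = 0.638 * 35.831 = 22.860 m

22.860 m


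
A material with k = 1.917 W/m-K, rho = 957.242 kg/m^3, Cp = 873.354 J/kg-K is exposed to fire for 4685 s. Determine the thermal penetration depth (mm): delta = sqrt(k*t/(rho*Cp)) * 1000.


alpha = 1.917 / (957.242 * 873.354) = 2.2930e-06 m^2/s
alpha * t = 0.010743
delta = sqrt(0.010743) * 1000 = 103.65 mm

103.65 mm


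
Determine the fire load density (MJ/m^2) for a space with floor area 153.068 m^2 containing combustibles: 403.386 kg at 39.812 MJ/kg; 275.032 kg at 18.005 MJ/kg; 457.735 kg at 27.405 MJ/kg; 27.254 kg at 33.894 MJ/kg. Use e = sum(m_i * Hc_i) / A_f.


Total energy = 403.386*39.812 + 275.032*18.005 + 457.735*27.405 + 27.254*33.894
= 16059.60 + 4951.951 + 12544.23 + 923.7471
= 34479.53 MJ
e = 34479.53 / 153.068 = 225.26 MJ/m^2

225.26 MJ/m^2


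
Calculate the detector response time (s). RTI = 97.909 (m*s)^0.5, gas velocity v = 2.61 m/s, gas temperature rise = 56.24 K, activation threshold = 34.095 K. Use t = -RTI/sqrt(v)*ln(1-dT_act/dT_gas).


dT_act/dT_gas = 0.60624
ln(1 - 0.60624) = -0.93202
t = -97.909 / sqrt(2.61) * -0.93202 = 56.484 s

56.484 s


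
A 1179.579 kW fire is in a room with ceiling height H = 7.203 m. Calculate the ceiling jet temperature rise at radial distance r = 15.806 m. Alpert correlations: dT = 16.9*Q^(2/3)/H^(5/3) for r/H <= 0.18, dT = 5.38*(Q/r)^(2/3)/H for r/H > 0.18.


r/H = 15.806 / 7.203 = 2.1944
r/H > 0.18, so dT = 5.38*(Q/r)^(2/3)/H
Q/r = 74.629
(Q/r)^(2/3) = 17.726
dT = 5.38 * 17.726 / 7.203 = 13.240 K

13.240 K


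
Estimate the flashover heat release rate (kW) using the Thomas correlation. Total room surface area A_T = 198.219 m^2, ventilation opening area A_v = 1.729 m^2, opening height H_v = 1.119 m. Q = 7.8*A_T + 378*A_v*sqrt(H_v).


7.8*A_T = 1546.1
sqrt(H_v) = 1.0578
378*A_v*sqrt(H_v) = 691.36
Q = 1546.1 + 691.36 = 2237.5 kW

2237.5 kW


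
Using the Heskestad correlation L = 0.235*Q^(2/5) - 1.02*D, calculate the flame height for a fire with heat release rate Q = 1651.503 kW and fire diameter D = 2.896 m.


Q^(2/5) = 19.371
0.235 * Q^(2/5) = 4.5522
1.02 * D = 2.9539
L = 1.5983 m

1.5983 m


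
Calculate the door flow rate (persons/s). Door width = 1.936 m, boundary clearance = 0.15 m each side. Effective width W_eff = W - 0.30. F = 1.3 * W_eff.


W_eff = 1.936 - 0.30 = 1.636 m
F = 1.3 * 1.636 = 2.1268 persons/s

2.1268 persons/s


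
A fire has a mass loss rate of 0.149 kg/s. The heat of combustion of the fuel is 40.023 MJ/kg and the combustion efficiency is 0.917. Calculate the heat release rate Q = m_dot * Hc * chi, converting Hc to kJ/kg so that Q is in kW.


Hc = 40.023 MJ/kg = 40.023 * 1000 kJ/kg = 40023 kJ/kg
Q = 0.149 kg/s * 40023 kJ/kg * 0.917 = 5468.5 kW

5468.5 kW


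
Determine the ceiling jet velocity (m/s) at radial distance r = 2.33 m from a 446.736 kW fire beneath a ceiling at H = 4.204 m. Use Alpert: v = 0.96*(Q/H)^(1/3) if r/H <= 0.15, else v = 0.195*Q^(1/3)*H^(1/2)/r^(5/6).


r/H = 2.33 / 4.204 = 0.55423
r/H > 0.15, so v = 0.195*Q^(1/3)*H^(1/2)/r^(5/6)
Q^(1/3) = 7.6445
H^(1/2) = 2.0504
r^(5/6) = 2.0236
v = 0.195 * 7.6445 * 2.0504 / 2.0236 = 1.5104 m/s

1.5104 m/s


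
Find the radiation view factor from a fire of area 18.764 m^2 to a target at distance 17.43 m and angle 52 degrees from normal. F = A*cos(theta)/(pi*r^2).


cos(52 deg) = 0.61566
pi*r^2 = 954.43
F = 18.764 * 0.61566 / 954.43 = 0.012104

0.012104


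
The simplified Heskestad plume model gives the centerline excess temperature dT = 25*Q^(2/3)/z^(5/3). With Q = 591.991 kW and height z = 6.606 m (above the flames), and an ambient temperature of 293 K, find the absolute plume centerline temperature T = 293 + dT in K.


Q^(2/3) = 70.503
z^(5/3) = 23.258
dT = 25 * 70.503 / 23.258 = 75.785 K
T = 293 + 75.785 = 368.79 K

368.79 K


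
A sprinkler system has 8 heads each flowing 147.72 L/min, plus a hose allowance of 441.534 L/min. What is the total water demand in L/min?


Sprinkler demand = 8 * 147.72 = 1181.76 L/min
Total = 1181.76 + 441.534 = 1623.294 L/min

1623.294 L/min


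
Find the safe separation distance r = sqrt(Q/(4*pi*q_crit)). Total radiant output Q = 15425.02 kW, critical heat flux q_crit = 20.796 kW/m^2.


4*pi*q_crit = 261.33
Q/(4*pi*q_crit) = 59.025
r = sqrt(59.025) = 7.6828 m

7.6828 m


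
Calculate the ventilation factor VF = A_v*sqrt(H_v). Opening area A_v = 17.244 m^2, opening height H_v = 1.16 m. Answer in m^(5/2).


sqrt(H_v) = 1.0770
VF = 17.244 * 1.0770 = 18.572 m^(5/2)

18.572 m^(5/2)


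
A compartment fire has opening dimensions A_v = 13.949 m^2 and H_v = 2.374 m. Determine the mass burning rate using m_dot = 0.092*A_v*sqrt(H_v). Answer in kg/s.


sqrt(H_v) = 1.5408
m_dot = 0.092 * 13.949 * 1.5408 = 1.9773 kg/s

1.9773 kg/s


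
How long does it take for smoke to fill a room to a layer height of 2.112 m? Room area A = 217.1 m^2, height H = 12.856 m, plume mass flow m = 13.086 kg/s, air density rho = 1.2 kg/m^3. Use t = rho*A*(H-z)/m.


H - z = 10.744 m
t = 1.2 * 217.1 * 10.744 / 13.086 = 213.89 s

213.89 s


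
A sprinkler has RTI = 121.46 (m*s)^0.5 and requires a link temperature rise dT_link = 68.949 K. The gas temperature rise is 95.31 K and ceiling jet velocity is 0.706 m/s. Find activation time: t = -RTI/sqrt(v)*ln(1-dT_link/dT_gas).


dT_link/dT_gas = 0.72342
ln(1 - 0.72342) = -1.2852
t = -121.46 / sqrt(0.706) * -1.2852 = 185.79 s

185.79 s


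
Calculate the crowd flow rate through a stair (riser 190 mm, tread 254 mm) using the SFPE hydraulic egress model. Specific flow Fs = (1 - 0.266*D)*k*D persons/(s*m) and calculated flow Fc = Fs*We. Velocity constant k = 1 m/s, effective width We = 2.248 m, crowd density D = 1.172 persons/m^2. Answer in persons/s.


1 - 0.266*D = 1 - 0.266*1.172 = 0.68825
Fs = 0.68825 * 1 * 1.172 = 0.80663 persons/(s*m)
Fc = 0.80663 * 2.248 = 1.8133 persons/s

1.8133 persons/s


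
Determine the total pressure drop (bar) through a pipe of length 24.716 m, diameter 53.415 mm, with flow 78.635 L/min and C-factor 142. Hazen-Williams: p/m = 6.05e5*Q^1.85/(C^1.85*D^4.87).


Q^1.85 = 3212.8
C^1.85 = 9588.1
D^4.87 = 2.5925e+08
p/m = 0.00078197 bar/m
p_total = 0.00078197 * 24.716 = 0.019327 bar

0.019327 bar


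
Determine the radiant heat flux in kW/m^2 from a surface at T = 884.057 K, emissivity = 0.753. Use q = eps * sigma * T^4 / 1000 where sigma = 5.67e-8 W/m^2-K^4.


T^4 = 6.1083e+11
q = 0.753 * 5.67e-8 * 6.1083e+11 / 1000 = 26.079 kW/m^2

26.079 kW/m^2


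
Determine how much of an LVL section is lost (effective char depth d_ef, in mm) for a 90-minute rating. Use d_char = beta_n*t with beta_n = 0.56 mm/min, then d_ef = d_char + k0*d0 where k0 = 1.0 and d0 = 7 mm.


d_char = 0.56 * 90 = 50.4 mm
d_ef = 50.4 + 1.0*7 = 57.4 mm

57.4 mm


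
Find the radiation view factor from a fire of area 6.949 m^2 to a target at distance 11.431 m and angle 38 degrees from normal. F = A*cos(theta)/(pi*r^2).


cos(38 deg) = 0.78801
pi*r^2 = 410.50
F = 6.949 * 0.78801 / 410.50 = 0.013339

0.013339


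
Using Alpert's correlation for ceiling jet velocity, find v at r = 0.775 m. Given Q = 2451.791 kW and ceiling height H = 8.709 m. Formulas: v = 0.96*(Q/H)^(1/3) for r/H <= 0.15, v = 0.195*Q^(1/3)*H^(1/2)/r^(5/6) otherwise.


r/H = 0.775 / 8.709 = 0.088988
r/H <= 0.15, so v = 0.96*(Q/H)^(1/3)
Q/H = 281.52
(Q/H)^(1/3) = 6.5540
v = 0.96 * 6.5540 = 6.2918 m/s

6.2918 m/s


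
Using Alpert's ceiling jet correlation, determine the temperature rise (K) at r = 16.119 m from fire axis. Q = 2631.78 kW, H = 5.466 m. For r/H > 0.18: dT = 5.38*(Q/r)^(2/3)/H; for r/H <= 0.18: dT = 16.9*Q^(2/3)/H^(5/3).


r/H = 16.119 / 5.466 = 2.9490
r/H > 0.18, so dT = 5.38*(Q/r)^(2/3)/H
Q/r = 163.27
(Q/r)^(2/3) = 29.873
dT = 5.38 * 29.873 / 5.466 = 29.403 K

29.403 K


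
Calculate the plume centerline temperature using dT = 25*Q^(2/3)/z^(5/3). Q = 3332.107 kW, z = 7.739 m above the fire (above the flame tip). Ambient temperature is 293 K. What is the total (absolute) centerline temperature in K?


Q^(2/3) = 223.09
z^(5/3) = 30.279
dT = 25 * 223.09 / 30.279 = 184.20 K
T = 293 + 184.20 = 477.20 K

477.20 K


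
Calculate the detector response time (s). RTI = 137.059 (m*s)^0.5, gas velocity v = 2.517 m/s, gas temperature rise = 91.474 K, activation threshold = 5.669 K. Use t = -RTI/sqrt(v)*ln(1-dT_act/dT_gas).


dT_act/dT_gas = 0.061974
ln(1 - 0.061974) = -0.063977
t = -137.059 / sqrt(2.517) * -0.063977 = 5.5270 s

5.5270 s


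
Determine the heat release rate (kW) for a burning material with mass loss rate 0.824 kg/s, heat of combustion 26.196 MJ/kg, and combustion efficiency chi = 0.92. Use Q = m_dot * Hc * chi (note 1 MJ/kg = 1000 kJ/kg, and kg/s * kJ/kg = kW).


Hc = 26.196 MJ/kg = 26.196 * 1000 kJ/kg = 26196 kJ/kg
Q = 0.824 kg/s * 26196 kJ/kg * 0.92 = 19859 kW

19859 kW


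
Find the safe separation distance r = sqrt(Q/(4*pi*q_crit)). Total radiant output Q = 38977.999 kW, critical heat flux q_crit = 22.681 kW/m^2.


4*pi*q_crit = 285.02
Q/(4*pi*q_crit) = 136.76
r = sqrt(136.76) = 11.694 m

11.694 m


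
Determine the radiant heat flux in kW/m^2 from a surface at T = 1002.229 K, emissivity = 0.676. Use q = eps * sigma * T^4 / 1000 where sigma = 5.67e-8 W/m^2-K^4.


T^4 = 1.0089e+12
q = 0.676 * 5.67e-8 * 1.0089e+12 / 1000 = 38.672 kW/m^2

38.672 kW/m^2


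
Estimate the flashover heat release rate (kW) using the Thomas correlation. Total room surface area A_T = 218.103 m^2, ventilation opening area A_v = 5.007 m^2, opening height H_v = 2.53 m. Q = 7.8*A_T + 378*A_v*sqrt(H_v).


7.8*A_T = 1701.2
sqrt(H_v) = 1.5906
378*A_v*sqrt(H_v) = 3010.4
Q = 1701.2 + 3010.4 = 4711.6 kW

4711.6 kW


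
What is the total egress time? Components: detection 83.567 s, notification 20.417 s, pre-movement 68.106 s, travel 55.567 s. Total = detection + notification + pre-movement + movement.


Total = 83.567 + 20.417 + 68.106 + 55.567 = 227.657 s

227.657 s


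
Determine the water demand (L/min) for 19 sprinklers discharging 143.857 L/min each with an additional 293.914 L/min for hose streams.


Sprinkler demand = 19 * 143.857 = 2733.283 L/min
Total = 2733.283 + 293.914 = 3027.197 L/min

3027.197 L/min


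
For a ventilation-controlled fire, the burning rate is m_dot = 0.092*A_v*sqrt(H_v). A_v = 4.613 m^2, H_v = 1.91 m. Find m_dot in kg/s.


sqrt(H_v) = 1.3820
m_dot = 0.092 * 4.613 * 1.3820 = 0.58653 kg/s

0.58653 kg/s


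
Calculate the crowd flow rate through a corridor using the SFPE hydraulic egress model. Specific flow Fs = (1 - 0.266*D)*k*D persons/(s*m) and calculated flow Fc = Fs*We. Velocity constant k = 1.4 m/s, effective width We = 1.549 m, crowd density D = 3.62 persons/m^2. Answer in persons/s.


1 - 0.266*D = 1 - 0.266*3.62 = 0.037080
Fs = 0.037080 * 1.4 * 3.62 = 0.18792 persons/(s*m)
Fc = 0.18792 * 1.549 = 0.29109 persons/s

0.29109 persons/s


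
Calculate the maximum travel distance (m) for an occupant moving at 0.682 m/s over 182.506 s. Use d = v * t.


d = 0.682 * 182.506 = 124.47 m

124.47 m


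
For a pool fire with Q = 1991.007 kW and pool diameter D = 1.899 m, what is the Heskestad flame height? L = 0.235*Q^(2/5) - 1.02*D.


Q^(2/5) = 20.875
0.235 * Q^(2/5) = 4.9057
1.02 * D = 1.9370
L = 2.9687 m

2.9687 m


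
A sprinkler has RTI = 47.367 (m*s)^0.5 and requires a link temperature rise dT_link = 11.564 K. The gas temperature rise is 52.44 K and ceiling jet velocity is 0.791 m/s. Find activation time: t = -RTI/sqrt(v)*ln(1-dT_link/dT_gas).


dT_link/dT_gas = 0.22052
ln(1 - 0.22052) = -0.24913
t = -47.367 / sqrt(0.791) * -0.24913 = 13.268 s

13.268 s


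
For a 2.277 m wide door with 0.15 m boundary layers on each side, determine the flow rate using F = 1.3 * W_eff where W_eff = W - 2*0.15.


W_eff = 2.277 - 0.30 = 1.977 m
F = 1.3 * 1.977 = 2.5701 persons/s

2.5701 persons/s


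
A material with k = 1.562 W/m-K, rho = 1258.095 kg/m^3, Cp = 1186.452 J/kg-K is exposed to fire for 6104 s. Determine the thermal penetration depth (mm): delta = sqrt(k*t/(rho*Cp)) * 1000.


alpha = 1.562 / (1258.095 * 1186.452) = 1.0464e-06 m^2/s
alpha * t = 0.0063875
delta = sqrt(0.0063875) * 1000 = 79.922 mm

79.922 mm


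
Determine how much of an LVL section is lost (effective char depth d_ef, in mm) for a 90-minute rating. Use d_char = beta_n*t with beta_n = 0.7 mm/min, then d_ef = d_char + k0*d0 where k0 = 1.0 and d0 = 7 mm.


d_char = 0.7 * 90 = 63 mm
d_ef = 63 + 1.0*7 = 70 mm

70 mm


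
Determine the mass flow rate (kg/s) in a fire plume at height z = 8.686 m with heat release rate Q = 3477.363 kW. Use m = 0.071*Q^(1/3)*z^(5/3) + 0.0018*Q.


Q^(1/3) = 15.150
z^(5/3) = 36.703
First term = 0.071 * 15.150 * 36.703 = 39.480
Second term = 0.0018 * 3477.363 = 6.2593
m = 45.739 kg/s

45.739 kg/s


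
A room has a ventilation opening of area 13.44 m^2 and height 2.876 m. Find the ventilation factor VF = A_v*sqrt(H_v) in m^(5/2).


sqrt(H_v) = 1.6959
VF = 13.44 * 1.6959 = 22.793 m^(5/2)

22.793 m^(5/2)


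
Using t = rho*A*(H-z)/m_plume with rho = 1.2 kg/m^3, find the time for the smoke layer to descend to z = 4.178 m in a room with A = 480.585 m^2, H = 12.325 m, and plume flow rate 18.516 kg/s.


H - z = 8.147 m
t = 1.2 * 480.585 * 8.147 / 18.516 = 253.75 s

253.75 s


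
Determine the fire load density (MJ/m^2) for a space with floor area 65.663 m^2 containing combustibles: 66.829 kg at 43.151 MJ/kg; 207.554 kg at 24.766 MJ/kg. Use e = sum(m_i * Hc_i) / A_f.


Total energy = 66.829*43.151 + 207.554*24.766
= 2883.738 + 5140.282
= 8024.021 MJ
e = 8024.021 / 65.663 = 122.20 MJ/m^2

122.20 MJ/m^2


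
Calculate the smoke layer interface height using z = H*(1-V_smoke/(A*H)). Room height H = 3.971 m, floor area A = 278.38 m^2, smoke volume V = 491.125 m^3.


V/(A*H) = 0.44428
1 - 0.44428 = 0.55572
z = 3.971 * 0.55572 = 2.2068 m

2.2068 m


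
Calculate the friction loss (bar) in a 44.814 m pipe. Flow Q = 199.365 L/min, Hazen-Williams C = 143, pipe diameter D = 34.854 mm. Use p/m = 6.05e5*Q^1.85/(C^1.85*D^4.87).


Q^1.85 = 17962
C^1.85 = 9713.4
D^4.87 = 3.2417e+07
p/m = 0.034512 bar/m
p_total = 0.034512 * 44.814 = 1.5466 bar

1.5466 bar


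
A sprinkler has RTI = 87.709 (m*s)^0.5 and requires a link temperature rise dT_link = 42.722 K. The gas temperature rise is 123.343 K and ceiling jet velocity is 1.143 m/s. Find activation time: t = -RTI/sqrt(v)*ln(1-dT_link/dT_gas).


dT_link/dT_gas = 0.34637
ln(1 - 0.34637) = -0.42521
t = -87.709 / sqrt(1.143) * -0.42521 = 34.884 s

34.884 s


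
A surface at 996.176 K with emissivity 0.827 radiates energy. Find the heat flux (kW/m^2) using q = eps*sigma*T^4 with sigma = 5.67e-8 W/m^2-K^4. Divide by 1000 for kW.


T^4 = 9.8479e+11
q = 0.827 * 5.67e-8 * 9.8479e+11 / 1000 = 46.178 kW/m^2

46.178 kW/m^2


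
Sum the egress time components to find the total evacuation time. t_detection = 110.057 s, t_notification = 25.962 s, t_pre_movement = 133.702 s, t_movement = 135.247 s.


Total = 110.057 + 25.962 + 133.702 + 135.247 = 404.968 s

404.968 s


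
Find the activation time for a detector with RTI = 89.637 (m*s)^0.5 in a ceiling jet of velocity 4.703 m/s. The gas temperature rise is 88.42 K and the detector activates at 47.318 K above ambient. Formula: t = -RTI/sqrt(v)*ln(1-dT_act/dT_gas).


dT_act/dT_gas = 0.53515
ln(1 - 0.53515) = -0.76604
t = -89.637 / sqrt(4.703) * -0.76604 = 31.663 s

31.663 s


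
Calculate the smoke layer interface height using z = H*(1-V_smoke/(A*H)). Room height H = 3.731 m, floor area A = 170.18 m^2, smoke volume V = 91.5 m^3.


V/(A*H) = 0.14411
1 - 0.14411 = 0.85589
z = 3.731 * 0.85589 = 3.1933 m

3.1933 m


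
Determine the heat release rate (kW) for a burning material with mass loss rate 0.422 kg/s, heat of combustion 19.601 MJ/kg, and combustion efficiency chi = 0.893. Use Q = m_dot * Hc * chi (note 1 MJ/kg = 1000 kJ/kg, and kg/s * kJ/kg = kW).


Hc = 19.601 MJ/kg = 19.601 * 1000 kJ/kg = 19601 kJ/kg
Q = 0.422 kg/s * 19601 kJ/kg * 0.893 = 7386.6 kW

7386.6 kW


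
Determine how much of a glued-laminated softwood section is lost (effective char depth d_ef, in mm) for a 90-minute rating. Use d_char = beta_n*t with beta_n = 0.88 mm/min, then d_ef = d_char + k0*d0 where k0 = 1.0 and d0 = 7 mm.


d_char = 0.88 * 90 = 79.2 mm
d_ef = 79.2 + 1.0*7 = 86.2 mm

86.2 mm


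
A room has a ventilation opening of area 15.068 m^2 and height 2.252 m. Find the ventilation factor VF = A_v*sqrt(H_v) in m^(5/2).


sqrt(H_v) = 1.5007
VF = 15.068 * 1.5007 = 22.612 m^(5/2)

22.612 m^(5/2)


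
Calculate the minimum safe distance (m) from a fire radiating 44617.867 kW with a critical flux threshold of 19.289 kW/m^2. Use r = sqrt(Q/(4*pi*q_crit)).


4*pi*q_crit = 242.39
Q/(4*pi*q_crit) = 184.07
r = sqrt(184.07) = 13.567 m

13.567 m


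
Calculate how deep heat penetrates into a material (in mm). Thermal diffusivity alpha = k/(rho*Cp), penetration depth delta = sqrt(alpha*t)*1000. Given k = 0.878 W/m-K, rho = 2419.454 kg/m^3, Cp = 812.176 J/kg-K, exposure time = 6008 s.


alpha = 0.878 / (2419.454 * 812.176) = 4.4681e-07 m^2/s
alpha * t = 0.0026845
delta = sqrt(0.0026845) * 1000 = 51.812 mm

51.812 mm


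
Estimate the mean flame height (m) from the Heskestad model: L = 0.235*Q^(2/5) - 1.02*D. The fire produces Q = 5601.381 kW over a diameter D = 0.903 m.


Q^(2/5) = 31.573
0.235 * Q^(2/5) = 7.4197
1.02 * D = 0.92106
L = 6.4986 m

6.4986 m


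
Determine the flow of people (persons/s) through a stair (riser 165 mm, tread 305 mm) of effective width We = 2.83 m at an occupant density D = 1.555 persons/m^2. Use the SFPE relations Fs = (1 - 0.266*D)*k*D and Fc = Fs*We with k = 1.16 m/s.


1 - 0.266*D = 1 - 0.266*1.555 = 0.58637
Fs = 0.58637 * 1.16 * 1.555 = 1.0577 persons/(s*m)
Fc = 1.0577 * 2.83 = 2.9933 persons/s

2.9933 persons/s


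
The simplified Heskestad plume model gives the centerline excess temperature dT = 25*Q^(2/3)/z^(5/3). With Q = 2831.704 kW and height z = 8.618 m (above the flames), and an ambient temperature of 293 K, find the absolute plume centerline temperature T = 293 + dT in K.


Q^(2/3) = 200.15
z^(5/3) = 36.225
dT = 25 * 200.15 / 36.225 = 138.13 K
T = 293 + 138.13 = 431.13 K

431.13 K


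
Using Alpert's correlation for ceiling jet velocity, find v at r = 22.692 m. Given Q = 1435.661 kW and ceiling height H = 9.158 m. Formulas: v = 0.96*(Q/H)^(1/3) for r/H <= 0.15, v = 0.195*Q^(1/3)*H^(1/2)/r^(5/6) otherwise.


r/H = 22.692 / 9.158 = 2.4778
r/H > 0.15, so v = 0.195*Q^(1/3)*H^(1/2)/r^(5/6)
Q^(1/3) = 11.281
H^(1/2) = 3.0262
r^(5/6) = 13.486
v = 0.195 * 11.281 * 3.0262 / 13.486 = 0.49362 m/s

0.49362 m/s


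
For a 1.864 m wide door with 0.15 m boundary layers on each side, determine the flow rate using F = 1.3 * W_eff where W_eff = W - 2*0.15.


W_eff = 1.864 - 0.30 = 1.564 m
F = 1.3 * 1.564 = 2.0332 persons/s

2.0332 persons/s


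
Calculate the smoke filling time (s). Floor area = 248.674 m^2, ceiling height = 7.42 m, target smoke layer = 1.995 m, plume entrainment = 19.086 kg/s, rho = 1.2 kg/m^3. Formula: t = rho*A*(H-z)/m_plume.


H - z = 5.425 m
t = 1.2 * 248.674 * 5.425 / 19.086 = 84.820 s

84.820 s


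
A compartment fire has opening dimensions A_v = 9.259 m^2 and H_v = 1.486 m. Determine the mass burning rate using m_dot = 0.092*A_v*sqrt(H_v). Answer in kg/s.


sqrt(H_v) = 1.2190
m_dot = 0.092 * 9.259 * 1.2190 = 1.0384 kg/s

1.0384 kg/s


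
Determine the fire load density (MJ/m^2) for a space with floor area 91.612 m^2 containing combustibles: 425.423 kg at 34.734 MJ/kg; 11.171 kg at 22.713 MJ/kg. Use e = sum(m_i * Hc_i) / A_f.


Total energy = 425.423*34.734 + 11.171*22.713
= 14776.64 + 253.7269
= 15030.37 MJ
e = 15030.37 / 91.612 = 164.07 MJ/m^2

164.07 MJ/m^2


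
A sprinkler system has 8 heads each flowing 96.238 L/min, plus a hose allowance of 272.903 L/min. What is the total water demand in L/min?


Sprinkler demand = 8 * 96.238 = 769.904 L/min
Total = 769.904 + 272.903 = 1042.807 L/min

1042.807 L/min


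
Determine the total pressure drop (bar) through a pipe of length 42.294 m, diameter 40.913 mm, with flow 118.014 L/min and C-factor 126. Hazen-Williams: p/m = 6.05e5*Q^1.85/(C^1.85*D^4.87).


Q^1.85 = 6808.9
C^1.85 = 7685.7
D^4.87 = 7.0756e+07
p/m = 0.0075750 bar/m
p_total = 0.0075750 * 42.294 = 0.32038 bar

0.32038 bar


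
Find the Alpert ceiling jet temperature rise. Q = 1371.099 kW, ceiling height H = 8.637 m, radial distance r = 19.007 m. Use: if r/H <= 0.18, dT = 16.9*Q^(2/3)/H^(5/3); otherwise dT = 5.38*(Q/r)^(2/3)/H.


r/H = 19.007 / 8.637 = 2.2006
r/H > 0.18, so dT = 5.38*(Q/r)^(2/3)/H
Q/r = 72.137
(Q/r)^(2/3) = 17.329
dT = 5.38 * 17.329 / 8.637 = 10.794 K

10.794 K


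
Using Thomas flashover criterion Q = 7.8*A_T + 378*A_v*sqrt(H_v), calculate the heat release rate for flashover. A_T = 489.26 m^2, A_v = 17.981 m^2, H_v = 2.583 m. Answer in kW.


7.8*A_T = 3816.228
sqrt(H_v) = 1.6072
378*A_v*sqrt(H_v) = 10924
Q = 3816.228 + 10924 = 14740 kW

14740 kW


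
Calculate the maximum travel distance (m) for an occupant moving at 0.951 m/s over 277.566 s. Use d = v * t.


d = 0.951 * 277.566 = 263.97 m

263.97 m


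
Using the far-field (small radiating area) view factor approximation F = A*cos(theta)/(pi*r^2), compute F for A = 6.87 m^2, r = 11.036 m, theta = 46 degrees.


cos(46 deg) = 0.69466
pi*r^2 = 382.62
F = 6.87 * 0.69466 / 382.62 = 0.012473

0.012473


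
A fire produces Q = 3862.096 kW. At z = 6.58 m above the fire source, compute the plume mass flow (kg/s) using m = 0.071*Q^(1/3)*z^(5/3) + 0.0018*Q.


Q^(1/3) = 15.689
z^(5/3) = 23.105
First term = 0.071 * 15.689 * 23.105 = 25.738
Second term = 0.0018 * 3862.096 = 6.9518
m = 32.690 kg/s

32.690 kg/s


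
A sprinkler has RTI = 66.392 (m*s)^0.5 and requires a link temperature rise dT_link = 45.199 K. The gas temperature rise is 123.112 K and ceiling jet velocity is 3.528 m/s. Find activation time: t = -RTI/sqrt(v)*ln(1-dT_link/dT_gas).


dT_link/dT_gas = 0.36714
ln(1 - 0.36714) = -0.45750
t = -66.392 / sqrt(3.528) * -0.45750 = 16.171 s

16.171 s


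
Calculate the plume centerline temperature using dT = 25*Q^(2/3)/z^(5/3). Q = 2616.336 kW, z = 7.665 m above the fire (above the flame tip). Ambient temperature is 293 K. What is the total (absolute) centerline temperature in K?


Q^(2/3) = 189.87
z^(5/3) = 29.798
dT = 25 * 189.87 / 29.798 = 159.30 K
T = 293 + 159.30 = 452.30 K

452.30 K


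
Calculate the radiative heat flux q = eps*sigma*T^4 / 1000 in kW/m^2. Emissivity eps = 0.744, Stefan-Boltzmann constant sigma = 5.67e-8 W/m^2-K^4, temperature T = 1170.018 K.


T^4 = 1.8740e+12
q = 0.744 * 5.67e-8 * 1.8740e+12 / 1000 = 79.054 kW/m^2

79.054 kW/m^2


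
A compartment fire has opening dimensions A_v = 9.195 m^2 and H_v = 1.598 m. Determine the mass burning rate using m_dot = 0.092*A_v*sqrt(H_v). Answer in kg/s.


sqrt(H_v) = 1.2641
m_dot = 0.092 * 9.195 * 1.2641 = 1.0694 kg/s

1.0694 kg/s


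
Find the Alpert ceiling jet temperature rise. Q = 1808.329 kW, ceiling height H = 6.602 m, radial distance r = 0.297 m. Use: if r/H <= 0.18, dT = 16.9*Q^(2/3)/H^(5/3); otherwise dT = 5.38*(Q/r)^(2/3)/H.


r/H = 0.297 / 6.602 = 0.044986
r/H <= 0.18, so dT = 16.9*Q^(2/3)/H^(5/3)
Q^(2/3) = 148.43
H^(5/3) = 23.234
dT = 16.9 * 148.43 / 23.234 = 107.96 K

107.96 K


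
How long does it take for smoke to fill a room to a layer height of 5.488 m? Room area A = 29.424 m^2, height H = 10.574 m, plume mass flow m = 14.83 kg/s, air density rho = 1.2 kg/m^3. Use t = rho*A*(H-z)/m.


H - z = 5.086 m
t = 1.2 * 29.424 * 5.086 / 14.83 = 12.109 s

12.109 s


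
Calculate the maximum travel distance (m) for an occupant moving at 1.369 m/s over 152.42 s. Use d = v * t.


d = 1.369 * 152.42 = 208.66 m

208.66 m


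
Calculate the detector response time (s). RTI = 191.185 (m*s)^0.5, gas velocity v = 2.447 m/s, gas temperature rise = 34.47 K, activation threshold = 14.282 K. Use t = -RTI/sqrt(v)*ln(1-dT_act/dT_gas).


dT_act/dT_gas = 0.41433
ln(1 - 0.41433) = -0.53500
t = -191.185 / sqrt(2.447) * -0.53500 = 65.387 s

65.387 s


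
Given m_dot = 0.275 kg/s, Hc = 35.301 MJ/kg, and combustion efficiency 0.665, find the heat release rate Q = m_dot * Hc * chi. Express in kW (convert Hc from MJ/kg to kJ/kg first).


Hc = 35.301 MJ/kg = 35.301 * 1000 kJ/kg = 35301 kJ/kg
Q = 0.275 kg/s * 35301 kJ/kg * 0.665 = 6455.7 kW

6455.7 kW
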